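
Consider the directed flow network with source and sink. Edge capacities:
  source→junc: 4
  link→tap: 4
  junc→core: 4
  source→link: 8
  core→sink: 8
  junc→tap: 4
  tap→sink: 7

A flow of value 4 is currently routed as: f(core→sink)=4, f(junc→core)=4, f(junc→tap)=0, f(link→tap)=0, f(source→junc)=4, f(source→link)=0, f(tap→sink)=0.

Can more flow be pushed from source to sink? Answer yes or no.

Residual path source→link→tap→sink has bottleneck 4 > 0.
Pushing 4 along it raises the flow to 8, so the given flow is not maximum.

Yes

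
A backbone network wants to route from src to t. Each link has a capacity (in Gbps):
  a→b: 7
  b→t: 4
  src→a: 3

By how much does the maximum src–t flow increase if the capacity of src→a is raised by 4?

Original max flow = 3.
After raising cap(src→a), augmenting paths through that edge carry 1 more unit.
New max flow = 4. Increase = 1.

1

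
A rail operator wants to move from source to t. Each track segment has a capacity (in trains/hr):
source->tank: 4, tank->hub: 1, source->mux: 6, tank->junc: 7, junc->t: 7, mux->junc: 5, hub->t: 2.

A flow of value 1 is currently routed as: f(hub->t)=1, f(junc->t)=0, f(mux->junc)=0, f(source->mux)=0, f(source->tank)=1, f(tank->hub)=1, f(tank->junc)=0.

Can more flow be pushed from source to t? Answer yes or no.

Yes

Residual path source->tank->junc->t has bottleneck 3 > 0.
Pushing 3 along it raises the flow to 4, so the given flow is not maximum.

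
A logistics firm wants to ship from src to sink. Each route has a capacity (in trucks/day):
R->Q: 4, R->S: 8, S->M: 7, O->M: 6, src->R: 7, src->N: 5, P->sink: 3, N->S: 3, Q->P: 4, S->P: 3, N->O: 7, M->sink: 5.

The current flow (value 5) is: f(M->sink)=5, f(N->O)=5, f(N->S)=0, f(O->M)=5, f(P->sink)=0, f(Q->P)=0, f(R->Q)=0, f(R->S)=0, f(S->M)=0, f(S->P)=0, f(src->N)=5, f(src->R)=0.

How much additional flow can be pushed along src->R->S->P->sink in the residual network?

3

Residual capacities along the path: src->R: 7, R->S: 8, S->P: 3, P->sink: 3.
Minimum is 3.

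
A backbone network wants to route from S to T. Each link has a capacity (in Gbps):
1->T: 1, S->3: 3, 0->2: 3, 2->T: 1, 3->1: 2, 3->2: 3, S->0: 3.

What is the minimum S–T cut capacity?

2

Max flow = 2 (via 2 augmenting paths).
In the residual at optimum, the set reachable from S is {0, 1, 2, 3, S}.
Cut edges: 1->T (cap 1), 2->T (cap 1). Sum = 2.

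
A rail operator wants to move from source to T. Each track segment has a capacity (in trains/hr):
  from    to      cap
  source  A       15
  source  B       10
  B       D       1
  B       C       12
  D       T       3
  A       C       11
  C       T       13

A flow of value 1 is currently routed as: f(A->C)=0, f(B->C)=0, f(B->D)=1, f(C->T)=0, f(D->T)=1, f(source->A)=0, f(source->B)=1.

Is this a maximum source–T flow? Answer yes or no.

No

Residual path source->B->C->T has bottleneck 9 > 0.
Pushing 9 along it raises the flow to 10, so the given flow is not maximum.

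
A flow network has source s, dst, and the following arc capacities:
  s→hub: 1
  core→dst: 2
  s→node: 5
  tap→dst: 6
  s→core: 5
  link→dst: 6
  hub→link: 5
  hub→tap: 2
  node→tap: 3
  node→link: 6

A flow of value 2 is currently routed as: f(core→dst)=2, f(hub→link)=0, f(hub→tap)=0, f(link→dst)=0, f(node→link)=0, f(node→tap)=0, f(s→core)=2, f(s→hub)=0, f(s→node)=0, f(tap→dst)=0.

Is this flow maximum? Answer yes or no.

Residual path s→hub→tap→dst has bottleneck 1 > 0.
Pushing 1 along it raises the flow to 3, so the given flow is not maximum.

No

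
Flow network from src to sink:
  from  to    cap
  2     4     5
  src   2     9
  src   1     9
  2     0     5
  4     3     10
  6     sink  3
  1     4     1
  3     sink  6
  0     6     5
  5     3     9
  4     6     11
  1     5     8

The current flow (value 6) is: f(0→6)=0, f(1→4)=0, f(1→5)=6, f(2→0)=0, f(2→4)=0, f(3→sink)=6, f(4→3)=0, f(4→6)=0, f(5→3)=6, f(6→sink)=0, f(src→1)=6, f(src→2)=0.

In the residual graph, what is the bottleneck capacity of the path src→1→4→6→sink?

1

Residual capacities along the path: src→1: 3, 1→4: 1, 4→6: 11, 6→sink: 3.
Minimum is 1.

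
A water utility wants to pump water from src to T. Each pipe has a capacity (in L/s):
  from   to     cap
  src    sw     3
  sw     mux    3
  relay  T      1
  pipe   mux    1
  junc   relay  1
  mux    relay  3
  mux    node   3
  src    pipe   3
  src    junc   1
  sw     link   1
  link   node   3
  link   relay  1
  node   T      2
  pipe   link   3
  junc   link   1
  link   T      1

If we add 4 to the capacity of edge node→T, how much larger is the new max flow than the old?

3

Original max flow = 4.
After raising cap(node→T), augmenting paths through that edge carry 3 more units.
New max flow = 7. Increase = 3.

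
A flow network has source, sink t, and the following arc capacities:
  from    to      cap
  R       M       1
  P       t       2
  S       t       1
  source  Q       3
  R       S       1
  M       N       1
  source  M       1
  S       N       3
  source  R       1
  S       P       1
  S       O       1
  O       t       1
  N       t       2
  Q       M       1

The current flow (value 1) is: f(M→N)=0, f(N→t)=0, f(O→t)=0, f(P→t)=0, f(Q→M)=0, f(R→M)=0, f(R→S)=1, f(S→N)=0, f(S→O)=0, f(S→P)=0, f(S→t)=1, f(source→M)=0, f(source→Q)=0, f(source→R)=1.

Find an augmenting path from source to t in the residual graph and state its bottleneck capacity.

source→M→N→t, bottleneck 1

Residual along source→M→N→t: source→M: 1, M→N: 1, N→t: 2.
Bottleneck = min = 1.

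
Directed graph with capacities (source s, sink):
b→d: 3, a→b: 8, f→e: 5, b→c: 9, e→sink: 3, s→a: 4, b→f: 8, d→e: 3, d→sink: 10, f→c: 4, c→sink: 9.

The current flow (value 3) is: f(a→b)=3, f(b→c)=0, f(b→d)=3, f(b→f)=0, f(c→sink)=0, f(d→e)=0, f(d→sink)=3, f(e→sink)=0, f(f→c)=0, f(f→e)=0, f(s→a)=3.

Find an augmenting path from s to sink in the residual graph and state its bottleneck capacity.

s→a→b→c→sink, bottleneck 1

Residual along s→a→b→c→sink: s→a: 1, a→b: 5, b→c: 9, c→sink: 9.
Bottleneck = min = 1.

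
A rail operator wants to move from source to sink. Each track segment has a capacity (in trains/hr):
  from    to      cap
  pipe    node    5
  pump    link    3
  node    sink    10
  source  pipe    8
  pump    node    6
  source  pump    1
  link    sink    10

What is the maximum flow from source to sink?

6

Augment source→pump→link→sink: bottleneck 1. Total 1.
Augment source→pipe→node→sink: bottleneck 5. Total 6.
No augmenting path remains in the residual graph.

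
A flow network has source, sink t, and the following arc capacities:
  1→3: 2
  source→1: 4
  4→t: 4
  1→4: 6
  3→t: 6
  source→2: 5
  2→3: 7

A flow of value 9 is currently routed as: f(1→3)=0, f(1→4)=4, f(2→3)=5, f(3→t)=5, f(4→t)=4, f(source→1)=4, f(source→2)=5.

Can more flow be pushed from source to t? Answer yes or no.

Residual reachable from source: {source}; t is not reachable.
Saturated cut: source→1, source→2 with total capacity 9 = current flow value. Flow is maximum.

No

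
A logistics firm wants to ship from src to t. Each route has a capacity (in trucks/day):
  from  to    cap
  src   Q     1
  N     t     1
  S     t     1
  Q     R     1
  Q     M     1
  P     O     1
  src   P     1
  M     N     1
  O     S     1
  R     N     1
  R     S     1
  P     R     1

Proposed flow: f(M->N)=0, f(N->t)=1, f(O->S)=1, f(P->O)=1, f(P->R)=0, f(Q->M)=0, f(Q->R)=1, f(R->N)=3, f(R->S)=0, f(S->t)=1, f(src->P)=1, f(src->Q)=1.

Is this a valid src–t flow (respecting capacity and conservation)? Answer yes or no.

Capacity violated on R->N: flow 3 > capacity 1.

No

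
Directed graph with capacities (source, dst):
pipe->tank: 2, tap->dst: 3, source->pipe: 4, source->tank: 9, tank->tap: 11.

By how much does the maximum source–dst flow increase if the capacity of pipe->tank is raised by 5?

Original max flow = 3.
Edge pipe->tank does not cross the min cut (source side {pipe, source, tank, tap}), so extra capacity there cannot help.
New max flow = 3. Increase = 0.

0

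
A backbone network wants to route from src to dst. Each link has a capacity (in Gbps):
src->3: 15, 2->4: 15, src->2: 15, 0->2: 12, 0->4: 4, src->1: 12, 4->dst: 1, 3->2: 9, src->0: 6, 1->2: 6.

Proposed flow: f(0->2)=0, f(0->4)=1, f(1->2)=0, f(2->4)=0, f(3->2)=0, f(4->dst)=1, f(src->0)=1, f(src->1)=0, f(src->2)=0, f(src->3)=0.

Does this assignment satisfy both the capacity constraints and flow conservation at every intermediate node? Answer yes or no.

Every edge has 0 ≤ f(e) ≤ cap(e).
At each intermediate node, inflow equals outflow.

Yes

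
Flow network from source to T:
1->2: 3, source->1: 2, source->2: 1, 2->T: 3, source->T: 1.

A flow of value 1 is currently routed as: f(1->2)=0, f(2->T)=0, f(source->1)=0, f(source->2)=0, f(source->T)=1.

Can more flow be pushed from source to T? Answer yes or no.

Residual path source->2->T has bottleneck 1 > 0.
Pushing 1 along it raises the flow to 2, so the given flow is not maximum.

Yes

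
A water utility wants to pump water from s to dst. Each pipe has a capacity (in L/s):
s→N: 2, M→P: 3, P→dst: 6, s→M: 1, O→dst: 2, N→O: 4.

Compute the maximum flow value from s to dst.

3

Augment s→N→O→dst: bottleneck 2. Total 2.
Augment s→M→P→dst: bottleneck 1. Total 3.
No augmenting path remains in the residual graph.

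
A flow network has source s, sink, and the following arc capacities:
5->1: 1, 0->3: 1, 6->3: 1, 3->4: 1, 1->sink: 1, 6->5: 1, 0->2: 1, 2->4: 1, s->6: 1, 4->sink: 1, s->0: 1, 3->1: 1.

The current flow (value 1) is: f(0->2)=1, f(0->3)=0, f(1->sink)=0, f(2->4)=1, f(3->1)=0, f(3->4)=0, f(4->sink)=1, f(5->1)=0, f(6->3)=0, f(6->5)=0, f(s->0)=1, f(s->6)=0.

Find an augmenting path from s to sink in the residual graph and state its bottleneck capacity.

Residual along s->6->3->1->sink: s->6: 1, 6->3: 1, 3->1: 1, 1->sink: 1.
Bottleneck = min = 1.

s->6->3->1->sink, bottleneck 1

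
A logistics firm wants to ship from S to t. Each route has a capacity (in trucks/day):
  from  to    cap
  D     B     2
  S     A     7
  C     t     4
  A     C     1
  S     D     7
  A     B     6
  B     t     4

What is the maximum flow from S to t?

Augment S->A->C->t: bottleneck 1. Total 1.
Augment S->A->B->t: bottleneck 4. Total 5.
No augmenting path remains in the residual graph.

5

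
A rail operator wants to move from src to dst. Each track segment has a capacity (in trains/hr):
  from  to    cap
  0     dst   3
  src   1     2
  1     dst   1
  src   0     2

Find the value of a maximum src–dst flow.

Augment src→1→dst: bottleneck 1. Total 1.
Augment src→0→dst: bottleneck 2. Total 3.
No augmenting path remains in the residual graph.

3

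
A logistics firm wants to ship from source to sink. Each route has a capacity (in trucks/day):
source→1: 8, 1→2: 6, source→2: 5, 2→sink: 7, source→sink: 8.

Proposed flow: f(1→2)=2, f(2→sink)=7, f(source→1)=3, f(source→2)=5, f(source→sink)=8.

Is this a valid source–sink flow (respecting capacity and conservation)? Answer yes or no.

No

Conservation fails at 1: inflow 3 ≠ outflow 2.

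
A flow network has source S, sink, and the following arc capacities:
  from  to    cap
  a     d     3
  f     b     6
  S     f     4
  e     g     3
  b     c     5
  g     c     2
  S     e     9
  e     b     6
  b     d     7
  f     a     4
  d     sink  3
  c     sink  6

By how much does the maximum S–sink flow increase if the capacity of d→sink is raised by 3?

Original max flow = 9.
After raising cap(d→sink), augmenting paths through that edge carry 3 more units.
New max flow = 12. Increase = 3.

3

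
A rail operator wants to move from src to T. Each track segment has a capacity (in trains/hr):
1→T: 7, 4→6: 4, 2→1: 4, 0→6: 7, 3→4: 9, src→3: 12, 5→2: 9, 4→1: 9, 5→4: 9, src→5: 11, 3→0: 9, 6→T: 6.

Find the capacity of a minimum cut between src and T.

13

Max flow = 13 (via 3 augmenting paths).
In the residual at optimum, the set reachable from src is {0, 1, 2, 3, 4, 5, 6, src}.
Cut edges: 6→T (cap 6), 1→T (cap 7). Sum = 13.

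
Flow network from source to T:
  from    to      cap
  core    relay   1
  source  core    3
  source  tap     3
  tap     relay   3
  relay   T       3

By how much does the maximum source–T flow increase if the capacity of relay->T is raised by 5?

Original max flow = 3.
After raising cap(relay->T), augmenting paths through that edge carry 1 more unit.
New max flow = 4. Increase = 1.

1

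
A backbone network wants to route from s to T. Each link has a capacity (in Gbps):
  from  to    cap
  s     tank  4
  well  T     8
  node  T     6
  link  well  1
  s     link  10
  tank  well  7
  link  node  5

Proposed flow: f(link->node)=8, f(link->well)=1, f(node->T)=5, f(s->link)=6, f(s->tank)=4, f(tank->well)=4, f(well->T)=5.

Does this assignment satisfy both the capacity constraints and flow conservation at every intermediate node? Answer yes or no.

No

Capacity violated on link->node: flow 8 > capacity 5.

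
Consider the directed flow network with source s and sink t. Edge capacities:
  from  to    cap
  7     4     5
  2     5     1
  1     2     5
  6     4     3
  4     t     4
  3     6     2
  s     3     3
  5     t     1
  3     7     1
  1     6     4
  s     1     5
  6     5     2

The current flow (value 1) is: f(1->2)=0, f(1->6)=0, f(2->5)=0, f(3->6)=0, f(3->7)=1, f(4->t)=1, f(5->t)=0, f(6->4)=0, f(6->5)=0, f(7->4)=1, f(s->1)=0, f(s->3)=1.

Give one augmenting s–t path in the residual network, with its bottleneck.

Residual along s->3->6->4->t: s->3: 2, 3->6: 2, 6->4: 3, 4->t: 3.
Bottleneck = min = 2.

s->3->6->4->t, bottleneck 2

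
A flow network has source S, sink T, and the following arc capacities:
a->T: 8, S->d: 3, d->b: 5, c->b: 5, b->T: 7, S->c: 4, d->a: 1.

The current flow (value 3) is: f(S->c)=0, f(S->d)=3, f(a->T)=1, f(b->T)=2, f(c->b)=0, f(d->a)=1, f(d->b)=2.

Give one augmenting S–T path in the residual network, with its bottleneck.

Residual along S->c->b->T: S->c: 4, c->b: 5, b->T: 5.
Bottleneck = min = 4.

S->c->b->T, bottleneck 4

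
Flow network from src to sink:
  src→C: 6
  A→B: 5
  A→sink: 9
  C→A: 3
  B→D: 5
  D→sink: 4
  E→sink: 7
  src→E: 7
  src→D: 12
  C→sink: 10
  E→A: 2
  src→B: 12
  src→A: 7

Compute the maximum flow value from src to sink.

24

Augment src→C→sink: bottleneck 6. Total 6.
Augment src→E→sink: bottleneck 7. Total 13.
Augment src→A→sink: bottleneck 7. Total 20.
Augment src→D→sink: bottleneck 4. Total 24.
No augmenting path remains in the residual graph.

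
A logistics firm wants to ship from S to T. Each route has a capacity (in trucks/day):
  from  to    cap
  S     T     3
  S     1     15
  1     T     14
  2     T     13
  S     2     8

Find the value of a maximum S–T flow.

Augment S→T: bottleneck 3. Total 3.
Augment S→2→T: bottleneck 8. Total 11.
Augment S→1→T: bottleneck 14. Total 25.
No augmenting path remains in the residual graph.

25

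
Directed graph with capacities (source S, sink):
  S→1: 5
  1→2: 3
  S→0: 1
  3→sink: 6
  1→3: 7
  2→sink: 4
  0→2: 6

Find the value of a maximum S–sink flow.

Augment S→1→3→sink: bottleneck 5. Total 5.
Augment S→0→2→sink: bottleneck 1. Total 6.
No augmenting path remains in the residual graph.

6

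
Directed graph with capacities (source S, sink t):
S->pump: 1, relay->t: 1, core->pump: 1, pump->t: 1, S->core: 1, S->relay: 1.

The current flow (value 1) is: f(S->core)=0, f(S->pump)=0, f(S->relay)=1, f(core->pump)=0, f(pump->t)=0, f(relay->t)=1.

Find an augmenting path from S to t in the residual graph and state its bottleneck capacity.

Residual along S->pump->t: S->pump: 1, pump->t: 1.
Bottleneck = min = 1.

S->pump->t, bottleneck 1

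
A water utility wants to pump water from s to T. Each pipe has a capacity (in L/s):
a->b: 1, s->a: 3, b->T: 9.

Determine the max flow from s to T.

1

Augment s->a->b->T: bottleneck 1. Total 1.
No augmenting path remains in the residual graph.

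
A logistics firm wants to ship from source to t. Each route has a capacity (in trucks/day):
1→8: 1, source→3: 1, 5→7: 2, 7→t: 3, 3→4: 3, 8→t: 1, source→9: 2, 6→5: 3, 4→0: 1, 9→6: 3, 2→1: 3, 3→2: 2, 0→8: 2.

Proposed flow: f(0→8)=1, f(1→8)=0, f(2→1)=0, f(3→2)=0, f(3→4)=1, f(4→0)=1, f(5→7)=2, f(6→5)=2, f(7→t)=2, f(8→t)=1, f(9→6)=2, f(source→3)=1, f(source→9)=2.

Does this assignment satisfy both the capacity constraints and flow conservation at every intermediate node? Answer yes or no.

Every edge has 0 ≤ f(e) ≤ cap(e).
At each intermediate node, inflow equals outflow.

Yes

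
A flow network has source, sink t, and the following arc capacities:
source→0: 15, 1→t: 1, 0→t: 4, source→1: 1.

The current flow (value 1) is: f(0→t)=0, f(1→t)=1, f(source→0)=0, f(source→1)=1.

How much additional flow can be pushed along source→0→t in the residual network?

4

Residual capacities along the path: source→0: 15, 0→t: 4.
Minimum is 4.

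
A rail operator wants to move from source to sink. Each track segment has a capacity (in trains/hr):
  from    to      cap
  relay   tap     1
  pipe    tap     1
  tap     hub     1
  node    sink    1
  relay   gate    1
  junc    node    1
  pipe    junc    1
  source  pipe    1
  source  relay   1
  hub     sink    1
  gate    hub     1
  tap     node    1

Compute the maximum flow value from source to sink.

2

Augment source->pipe->junc->node->sink: bottleneck 1. Total 1.
Augment source->relay->tap->hub->sink: bottleneck 1. Total 2.
No augmenting path remains in the residual graph.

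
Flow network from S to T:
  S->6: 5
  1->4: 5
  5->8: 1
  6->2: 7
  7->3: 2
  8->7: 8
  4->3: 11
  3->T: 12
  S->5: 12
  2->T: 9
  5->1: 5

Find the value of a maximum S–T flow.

Augment S->6->2->T: bottleneck 5. Total 5.
Augment S->5->1->4->3->T: bottleneck 5. Total 10.
Augment S->5->8->7->3->T: bottleneck 1. Total 11.
No augmenting path remains in the residual graph.

11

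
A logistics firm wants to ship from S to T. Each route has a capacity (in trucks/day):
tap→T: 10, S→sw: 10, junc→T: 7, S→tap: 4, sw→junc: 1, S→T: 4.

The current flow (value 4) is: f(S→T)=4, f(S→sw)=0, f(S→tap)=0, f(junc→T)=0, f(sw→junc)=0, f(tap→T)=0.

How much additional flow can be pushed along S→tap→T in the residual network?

Residual capacities along the path: S→tap: 4, tap→T: 10.
Minimum is 4.

4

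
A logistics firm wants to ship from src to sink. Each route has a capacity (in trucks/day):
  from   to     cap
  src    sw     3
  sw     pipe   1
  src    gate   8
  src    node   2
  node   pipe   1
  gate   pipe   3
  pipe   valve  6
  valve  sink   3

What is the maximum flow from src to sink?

Augment src→node→pipe→valve→sink: bottleneck 1. Total 1.
Augment src→sw→pipe→valve→sink: bottleneck 1. Total 2.
Augment src→gate→pipe→valve→sink: bottleneck 1. Total 3.
No augmenting path remains in the residual graph.

3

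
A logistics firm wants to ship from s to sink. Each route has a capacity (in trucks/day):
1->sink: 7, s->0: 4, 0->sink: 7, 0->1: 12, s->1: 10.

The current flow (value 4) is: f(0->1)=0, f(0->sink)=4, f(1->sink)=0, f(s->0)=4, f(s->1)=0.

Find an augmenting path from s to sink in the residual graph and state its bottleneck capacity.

s->1->sink, bottleneck 7

Residual along s->1->sink: s->1: 10, 1->sink: 7.
Bottleneck = min = 7.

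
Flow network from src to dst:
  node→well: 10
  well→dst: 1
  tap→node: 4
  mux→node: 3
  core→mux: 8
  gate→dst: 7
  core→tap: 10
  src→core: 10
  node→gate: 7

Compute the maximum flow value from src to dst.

Augment src→core→mux→node→well→dst: bottleneck 1. Total 1.
Augment src→core→mux→node→gate→dst: bottleneck 2. Total 3.
Augment src→core→tap→node→gate→dst: bottleneck 4. Total 7.
No augmenting path remains in the residual graph.

7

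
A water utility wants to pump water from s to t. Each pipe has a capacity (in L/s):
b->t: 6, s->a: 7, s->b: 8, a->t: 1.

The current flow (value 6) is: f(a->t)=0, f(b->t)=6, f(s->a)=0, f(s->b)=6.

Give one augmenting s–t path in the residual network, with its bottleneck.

Residual along s->a->t: s->a: 7, a->t: 1.
Bottleneck = min = 1.

s->a->t, bottleneck 1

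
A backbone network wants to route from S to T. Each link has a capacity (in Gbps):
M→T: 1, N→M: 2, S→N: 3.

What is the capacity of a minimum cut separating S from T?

1

Max flow = 1 (via 1 augmenting path).
In the residual at optimum, the set reachable from S is {M, N, S}.
Cut edges: M→T (cap 1). Sum = 1.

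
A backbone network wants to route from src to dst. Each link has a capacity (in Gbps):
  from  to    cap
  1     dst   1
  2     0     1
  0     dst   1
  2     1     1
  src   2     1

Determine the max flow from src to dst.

Augment src→2→1→dst: bottleneck 1. Total 1.
No augmenting path remains in the residual graph.

1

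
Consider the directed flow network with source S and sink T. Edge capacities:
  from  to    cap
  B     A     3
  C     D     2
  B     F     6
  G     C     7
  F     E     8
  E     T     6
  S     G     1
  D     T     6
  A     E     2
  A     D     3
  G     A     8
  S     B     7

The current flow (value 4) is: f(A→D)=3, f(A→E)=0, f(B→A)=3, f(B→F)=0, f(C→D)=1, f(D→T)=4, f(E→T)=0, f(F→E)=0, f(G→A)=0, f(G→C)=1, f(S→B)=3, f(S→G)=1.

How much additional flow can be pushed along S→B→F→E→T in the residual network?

Residual capacities along the path: S→B: 4, B→F: 6, F→E: 8, E→T: 6.
Minimum is 4.

4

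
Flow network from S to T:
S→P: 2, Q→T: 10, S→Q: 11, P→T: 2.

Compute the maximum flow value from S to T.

12

Augment S→Q→T: bottleneck 10. Total 10.
Augment S→P→T: bottleneck 2. Total 12.
No augmenting path remains in the residual graph.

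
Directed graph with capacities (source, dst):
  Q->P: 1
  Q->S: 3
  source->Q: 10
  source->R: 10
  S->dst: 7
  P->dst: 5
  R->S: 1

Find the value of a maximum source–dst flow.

5

Augment source->R->S->dst: bottleneck 1. Total 1.
Augment source->Q->S->dst: bottleneck 3. Total 4.
Augment source->Q->P->dst: bottleneck 1. Total 5.
No augmenting path remains in the residual graph.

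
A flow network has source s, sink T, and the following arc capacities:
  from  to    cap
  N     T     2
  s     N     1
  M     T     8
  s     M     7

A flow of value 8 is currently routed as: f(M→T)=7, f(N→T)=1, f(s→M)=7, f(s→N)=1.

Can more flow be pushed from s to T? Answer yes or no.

Residual reachable from s: {s}; T is not reachable.
Saturated cut: s→M, s→N with total capacity 8 = current flow value. Flow is maximum.

No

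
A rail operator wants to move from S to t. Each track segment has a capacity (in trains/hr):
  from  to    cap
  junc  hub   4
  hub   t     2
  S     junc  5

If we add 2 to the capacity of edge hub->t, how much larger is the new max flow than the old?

2

Original max flow = 2.
After raising cap(hub->t), augmenting paths through that edge carry 2 more units.
New max flow = 4. Increase = 2.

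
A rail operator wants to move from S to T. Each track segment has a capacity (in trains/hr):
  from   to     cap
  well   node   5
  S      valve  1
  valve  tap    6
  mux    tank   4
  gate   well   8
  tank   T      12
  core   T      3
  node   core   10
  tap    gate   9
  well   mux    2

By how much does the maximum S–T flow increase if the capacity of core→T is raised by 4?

0

Original max flow = 1.
Edge core→T does not cross the min cut (source side {S}), so extra capacity there cannot help.
New max flow = 1. Increase = 0.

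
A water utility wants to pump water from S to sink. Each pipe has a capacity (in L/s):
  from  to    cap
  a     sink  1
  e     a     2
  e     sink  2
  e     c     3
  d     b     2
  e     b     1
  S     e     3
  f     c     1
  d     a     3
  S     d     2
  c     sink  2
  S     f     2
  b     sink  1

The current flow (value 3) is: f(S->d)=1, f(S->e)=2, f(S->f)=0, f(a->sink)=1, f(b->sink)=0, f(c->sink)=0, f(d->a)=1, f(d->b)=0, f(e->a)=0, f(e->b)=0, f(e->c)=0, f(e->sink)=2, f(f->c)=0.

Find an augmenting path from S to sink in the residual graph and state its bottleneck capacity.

S->d->b->sink, bottleneck 1

Residual along S->d->b->sink: S->d: 1, d->b: 2, b->sink: 1.
Bottleneck = min = 1.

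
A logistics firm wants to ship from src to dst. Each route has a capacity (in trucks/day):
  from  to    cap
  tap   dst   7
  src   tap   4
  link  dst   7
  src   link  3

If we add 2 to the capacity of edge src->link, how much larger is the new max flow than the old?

2

Original max flow = 7.
After raising cap(src->link), augmenting paths through that edge carry 2 more units.
New max flow = 9. Increase = 2.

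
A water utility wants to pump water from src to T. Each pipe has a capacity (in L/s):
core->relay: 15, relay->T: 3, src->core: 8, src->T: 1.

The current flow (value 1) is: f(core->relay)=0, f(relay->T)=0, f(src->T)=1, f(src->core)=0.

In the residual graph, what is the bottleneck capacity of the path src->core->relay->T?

Residual capacities along the path: src->core: 8, core->relay: 15, relay->T: 3.
Minimum is 3.

3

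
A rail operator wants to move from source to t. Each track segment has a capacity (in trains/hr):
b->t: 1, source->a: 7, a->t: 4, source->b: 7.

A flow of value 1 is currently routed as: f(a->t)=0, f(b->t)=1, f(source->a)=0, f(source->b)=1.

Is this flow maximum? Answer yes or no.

No

Residual path source->a->t has bottleneck 4 > 0.
Pushing 4 along it raises the flow to 5, so the given flow is not maximum.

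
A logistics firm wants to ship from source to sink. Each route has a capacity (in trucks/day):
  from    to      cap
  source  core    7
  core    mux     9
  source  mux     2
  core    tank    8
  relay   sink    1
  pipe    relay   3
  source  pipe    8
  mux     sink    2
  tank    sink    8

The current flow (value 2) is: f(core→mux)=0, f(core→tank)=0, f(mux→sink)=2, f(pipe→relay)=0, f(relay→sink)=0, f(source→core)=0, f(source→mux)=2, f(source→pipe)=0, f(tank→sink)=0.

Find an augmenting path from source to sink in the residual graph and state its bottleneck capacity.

Residual along source→pipe→relay→sink: source→pipe: 8, pipe→relay: 3, relay→sink: 1.
Bottleneck = min = 1.

source→pipe→relay→sink, bottleneck 1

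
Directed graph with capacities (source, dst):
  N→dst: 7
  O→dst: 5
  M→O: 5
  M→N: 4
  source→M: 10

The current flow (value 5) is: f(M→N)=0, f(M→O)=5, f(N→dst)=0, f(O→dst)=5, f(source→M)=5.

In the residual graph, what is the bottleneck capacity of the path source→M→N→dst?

4

Residual capacities along the path: source→M: 5, M→N: 4, N→dst: 7.
Minimum is 4.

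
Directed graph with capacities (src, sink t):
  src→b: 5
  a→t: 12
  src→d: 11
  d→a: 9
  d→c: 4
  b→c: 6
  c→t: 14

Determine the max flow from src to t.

Augment src→b→c→t: bottleneck 5. Total 5.
Augment src→d→c→t: bottleneck 4. Total 9.
Augment src→d→a→t: bottleneck 7. Total 16.
No augmenting path remains in the residual graph.

16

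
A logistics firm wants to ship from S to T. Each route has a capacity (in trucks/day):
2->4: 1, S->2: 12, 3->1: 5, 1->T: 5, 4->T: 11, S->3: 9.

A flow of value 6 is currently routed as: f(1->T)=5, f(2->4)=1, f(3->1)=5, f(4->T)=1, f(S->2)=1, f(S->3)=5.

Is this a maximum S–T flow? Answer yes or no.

Residual reachable from S: {2, 3, S}; T is not reachable.
Saturated cut: 3->1, 2->4 with total capacity 6 = current flow value. Flow is maximum.

Yes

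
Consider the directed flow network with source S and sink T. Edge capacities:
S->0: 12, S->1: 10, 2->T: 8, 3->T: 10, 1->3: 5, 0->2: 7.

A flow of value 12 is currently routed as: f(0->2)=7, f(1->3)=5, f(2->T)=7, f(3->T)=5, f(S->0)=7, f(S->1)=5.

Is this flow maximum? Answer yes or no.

Yes

Residual reachable from S: {0, 1, S}; T is not reachable.
Saturated cut: 1->3, 0->2 with total capacity 12 = current flow value. Flow is maximum.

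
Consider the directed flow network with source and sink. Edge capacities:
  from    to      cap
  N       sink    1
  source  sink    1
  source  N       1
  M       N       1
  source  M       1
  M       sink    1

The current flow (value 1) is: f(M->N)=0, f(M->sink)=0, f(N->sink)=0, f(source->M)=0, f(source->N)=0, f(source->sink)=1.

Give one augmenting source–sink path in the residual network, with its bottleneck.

Residual along source->M->sink: source->M: 1, M->sink: 1.
Bottleneck = min = 1.

source->M->sink, bottleneck 1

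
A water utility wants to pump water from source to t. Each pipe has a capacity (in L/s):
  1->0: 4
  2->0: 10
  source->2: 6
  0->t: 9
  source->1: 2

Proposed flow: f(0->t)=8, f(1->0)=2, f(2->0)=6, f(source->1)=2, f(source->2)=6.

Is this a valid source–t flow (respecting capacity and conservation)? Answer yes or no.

Every edge has 0 ≤ f(e) ≤ cap(e).
At each intermediate node, inflow equals outflow.

Yes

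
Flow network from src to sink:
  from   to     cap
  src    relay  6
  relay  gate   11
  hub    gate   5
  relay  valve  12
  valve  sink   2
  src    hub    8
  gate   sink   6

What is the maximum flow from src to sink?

8

Augment src→relay→valve→sink: bottleneck 2. Total 2.
Augment src→relay→gate→sink: bottleneck 4. Total 6.
Augment src→hub→gate→sink: bottleneck 2. Total 8.
No augmenting path remains in the residual graph.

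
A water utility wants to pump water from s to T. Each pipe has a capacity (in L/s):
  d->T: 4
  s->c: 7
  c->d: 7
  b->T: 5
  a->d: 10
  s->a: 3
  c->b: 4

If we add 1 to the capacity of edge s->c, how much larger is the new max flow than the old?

0

Original max flow = 8.
Edge s->c does not cross the min cut (source side {a, c, d, s}), so extra capacity there cannot help.
New max flow = 8. Increase = 0.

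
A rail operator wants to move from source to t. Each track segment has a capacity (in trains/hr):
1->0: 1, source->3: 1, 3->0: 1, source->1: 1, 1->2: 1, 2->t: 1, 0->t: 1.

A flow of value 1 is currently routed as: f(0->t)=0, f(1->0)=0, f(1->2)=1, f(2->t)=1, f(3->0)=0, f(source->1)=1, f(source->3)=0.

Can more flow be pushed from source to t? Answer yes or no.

Yes

Residual path source->3->0->t has bottleneck 1 > 0.
Pushing 1 along it raises the flow to 2, so the given flow is not maximum.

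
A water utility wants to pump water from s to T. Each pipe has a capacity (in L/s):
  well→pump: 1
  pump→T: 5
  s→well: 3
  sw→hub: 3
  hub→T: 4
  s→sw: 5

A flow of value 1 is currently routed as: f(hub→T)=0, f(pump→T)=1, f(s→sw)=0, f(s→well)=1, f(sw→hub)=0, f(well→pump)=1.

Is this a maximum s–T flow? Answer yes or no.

No

Residual path s→sw→hub→T has bottleneck 3 > 0.
Pushing 3 along it raises the flow to 4, so the given flow is not maximum.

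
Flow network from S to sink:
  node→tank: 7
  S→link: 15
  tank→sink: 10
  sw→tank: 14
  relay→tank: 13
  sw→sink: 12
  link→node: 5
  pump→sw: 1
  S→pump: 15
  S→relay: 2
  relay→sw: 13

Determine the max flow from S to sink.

8

Augment S→pump→sw→sink: bottleneck 1. Total 1.
Augment S→relay→sw→sink: bottleneck 2. Total 3.
Augment S→link→node→tank→sink: bottleneck 5. Total 8.
No augmenting path remains in the residual graph.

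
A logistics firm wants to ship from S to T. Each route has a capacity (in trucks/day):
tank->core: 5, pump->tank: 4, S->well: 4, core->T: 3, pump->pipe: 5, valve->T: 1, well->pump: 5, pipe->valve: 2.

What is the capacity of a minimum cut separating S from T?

Max flow = 4 (via 2 augmenting paths).
In the residual at optimum, the set reachable from S is {S}.
Cut edges: S->well (cap 4). Sum = 4.

4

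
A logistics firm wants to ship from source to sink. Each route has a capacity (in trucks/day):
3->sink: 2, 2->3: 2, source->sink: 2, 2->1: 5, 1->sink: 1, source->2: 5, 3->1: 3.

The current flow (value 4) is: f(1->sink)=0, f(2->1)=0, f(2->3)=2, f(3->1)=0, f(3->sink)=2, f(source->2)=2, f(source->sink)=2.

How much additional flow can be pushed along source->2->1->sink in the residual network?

Residual capacities along the path: source->2: 3, 2->1: 5, 1->sink: 1.
Minimum is 1.

1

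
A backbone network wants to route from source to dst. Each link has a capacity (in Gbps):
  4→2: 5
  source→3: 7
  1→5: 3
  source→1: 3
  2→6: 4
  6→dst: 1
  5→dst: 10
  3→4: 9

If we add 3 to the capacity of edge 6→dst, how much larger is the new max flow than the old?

3

Original max flow = 4.
After raising cap(6→dst), augmenting paths through that edge carry 3 more units.
New max flow = 7. Increase = 3.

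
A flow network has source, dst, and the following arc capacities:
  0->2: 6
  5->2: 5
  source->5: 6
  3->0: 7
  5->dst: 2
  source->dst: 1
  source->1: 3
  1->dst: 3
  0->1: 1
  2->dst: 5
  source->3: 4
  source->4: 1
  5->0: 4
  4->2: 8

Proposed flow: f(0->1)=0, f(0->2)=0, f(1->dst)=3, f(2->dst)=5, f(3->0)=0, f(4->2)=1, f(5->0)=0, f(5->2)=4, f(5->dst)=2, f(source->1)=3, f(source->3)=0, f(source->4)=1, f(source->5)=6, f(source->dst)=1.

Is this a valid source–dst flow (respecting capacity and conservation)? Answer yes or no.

Every edge has 0 ≤ f(e) ≤ cap(e).
At each intermediate node, inflow equals outflow.

Yes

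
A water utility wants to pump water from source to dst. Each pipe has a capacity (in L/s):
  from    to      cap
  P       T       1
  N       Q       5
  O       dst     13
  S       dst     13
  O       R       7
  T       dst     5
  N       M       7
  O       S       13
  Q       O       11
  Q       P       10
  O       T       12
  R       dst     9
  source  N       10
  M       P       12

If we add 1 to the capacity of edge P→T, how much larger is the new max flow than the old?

Original max flow = 6.
After raising cap(P→T), augmenting paths through that edge carry 1 more unit.
New max flow = 7. Increase = 1.

1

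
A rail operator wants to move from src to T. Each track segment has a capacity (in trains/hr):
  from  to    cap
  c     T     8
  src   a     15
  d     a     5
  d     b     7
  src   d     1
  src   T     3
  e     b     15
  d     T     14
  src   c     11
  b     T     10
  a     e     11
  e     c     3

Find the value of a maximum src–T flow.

22

Augment src->T: bottleneck 3. Total 3.
Augment src->d->T: bottleneck 1. Total 4.
Augment src->c->T: bottleneck 8. Total 12.
Augment src->a->e->b->T: bottleneck 10. Total 22.
No augmenting path remains in the residual graph.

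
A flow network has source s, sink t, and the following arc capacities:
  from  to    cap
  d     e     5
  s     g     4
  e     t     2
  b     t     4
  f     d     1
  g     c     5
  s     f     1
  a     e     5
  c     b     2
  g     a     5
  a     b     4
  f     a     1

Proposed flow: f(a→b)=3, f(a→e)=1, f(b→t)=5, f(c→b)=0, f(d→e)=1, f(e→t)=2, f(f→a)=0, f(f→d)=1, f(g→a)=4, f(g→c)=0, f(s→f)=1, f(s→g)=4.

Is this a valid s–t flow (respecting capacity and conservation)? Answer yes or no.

No

Capacity violated on b→t: flow 5 > capacity 4.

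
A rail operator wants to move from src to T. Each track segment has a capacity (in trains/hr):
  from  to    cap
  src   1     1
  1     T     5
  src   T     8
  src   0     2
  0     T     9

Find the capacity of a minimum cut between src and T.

Max flow = 11 (via 3 augmenting paths).
In the residual at optimum, the set reachable from src is {src}.
Cut edges: src→0 (cap 2), src→1 (cap 1), src→T (cap 8). Sum = 11.

11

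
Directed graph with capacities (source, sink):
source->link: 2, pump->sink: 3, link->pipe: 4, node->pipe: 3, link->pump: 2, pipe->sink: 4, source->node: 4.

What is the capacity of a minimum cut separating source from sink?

Max flow = 5 (via 3 augmenting paths).
In the residual at optimum, the set reachable from source is {node, source}.
Cut edges: source->link (cap 2), node->pipe (cap 3). Sum = 5.

5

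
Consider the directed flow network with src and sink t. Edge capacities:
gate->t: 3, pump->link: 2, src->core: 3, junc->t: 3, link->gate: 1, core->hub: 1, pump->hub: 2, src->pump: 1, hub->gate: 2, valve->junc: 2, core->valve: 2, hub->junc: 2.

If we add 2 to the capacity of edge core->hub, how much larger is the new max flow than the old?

0

Original max flow = 4.
Edge core->hub does not cross the min cut (source side {src}), so extra capacity there cannot help.
New max flow = 4. Increase = 0.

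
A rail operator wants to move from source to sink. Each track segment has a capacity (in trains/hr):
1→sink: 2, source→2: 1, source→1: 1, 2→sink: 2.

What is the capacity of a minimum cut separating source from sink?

2

Max flow = 2 (via 2 augmenting paths).
In the residual at optimum, the set reachable from source is {source}.
Cut edges: source→2 (cap 1), source→1 (cap 1). Sum = 2.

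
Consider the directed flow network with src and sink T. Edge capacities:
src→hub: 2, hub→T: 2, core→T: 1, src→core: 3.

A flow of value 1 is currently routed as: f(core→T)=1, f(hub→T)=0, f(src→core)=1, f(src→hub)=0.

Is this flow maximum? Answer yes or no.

Residual path src→hub→T has bottleneck 2 > 0.
Pushing 2 along it raises the flow to 3, so the given flow is not maximum.

No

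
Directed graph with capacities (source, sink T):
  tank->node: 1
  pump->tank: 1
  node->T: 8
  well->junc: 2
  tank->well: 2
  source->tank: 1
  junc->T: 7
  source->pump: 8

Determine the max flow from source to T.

Augment source->tank->node->T: bottleneck 1. Total 1.
Augment source->pump->tank->well->junc->T: bottleneck 1. Total 2.
No augmenting path remains in the residual graph.

2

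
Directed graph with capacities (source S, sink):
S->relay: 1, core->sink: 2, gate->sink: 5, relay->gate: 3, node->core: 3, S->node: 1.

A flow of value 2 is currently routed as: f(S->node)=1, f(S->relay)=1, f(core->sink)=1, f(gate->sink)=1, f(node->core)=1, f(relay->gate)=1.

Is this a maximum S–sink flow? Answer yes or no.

Yes

Residual reachable from S: {S}; sink is not reachable.
Saturated cut: S->relay, S->node with total capacity 2 = current flow value. Flow is maximum.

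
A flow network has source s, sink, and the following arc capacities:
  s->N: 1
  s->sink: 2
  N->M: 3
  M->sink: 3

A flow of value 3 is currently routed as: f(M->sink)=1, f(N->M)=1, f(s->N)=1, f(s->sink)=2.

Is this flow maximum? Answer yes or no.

Yes

Residual reachable from s: {s}; sink is not reachable.
Saturated cut: s->N, s->sink with total capacity 3 = current flow value. Flow is maximum.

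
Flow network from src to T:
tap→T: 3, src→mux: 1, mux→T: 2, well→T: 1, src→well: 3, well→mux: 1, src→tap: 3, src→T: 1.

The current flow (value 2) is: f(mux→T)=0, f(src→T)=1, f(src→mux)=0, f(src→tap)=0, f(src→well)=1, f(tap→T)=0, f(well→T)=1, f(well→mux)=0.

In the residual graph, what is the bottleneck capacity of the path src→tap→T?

Residual capacities along the path: src→tap: 3, tap→T: 3.
Minimum is 3.

3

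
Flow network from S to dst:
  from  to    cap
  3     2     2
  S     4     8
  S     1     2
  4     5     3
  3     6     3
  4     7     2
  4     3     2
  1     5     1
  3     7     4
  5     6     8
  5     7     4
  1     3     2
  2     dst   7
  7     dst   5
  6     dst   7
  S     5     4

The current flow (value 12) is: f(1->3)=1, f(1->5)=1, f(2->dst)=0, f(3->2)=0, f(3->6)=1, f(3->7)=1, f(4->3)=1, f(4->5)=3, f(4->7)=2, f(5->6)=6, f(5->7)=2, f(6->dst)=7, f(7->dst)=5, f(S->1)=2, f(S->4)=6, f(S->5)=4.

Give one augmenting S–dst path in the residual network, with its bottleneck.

Residual along S->4->3->2->dst: S->4: 2, 4->3: 1, 3->2: 2, 2->dst: 7.
Bottleneck = min = 1.

S->4->3->2->dst, bottleneck 1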